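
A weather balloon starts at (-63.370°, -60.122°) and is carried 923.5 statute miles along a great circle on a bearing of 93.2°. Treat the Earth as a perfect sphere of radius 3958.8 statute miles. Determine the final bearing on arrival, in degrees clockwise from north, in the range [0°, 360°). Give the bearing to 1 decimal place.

δ = 923.5/3958.8 = 0.233278 rad (13.3658°).
With φ₁ = -63.370° = -1.106015 rad and θ = 93.2° = 1.626647 rad:
sin φ₂ = sin φ₁ cos δ + cos φ₁ sin δ cos θ = (-0.893920)(0.972914) + (0.448227)(0.231168)(-0.055822) = -0.875491
φ₂ = asin(-0.875491) = -1.066451 rad = -61.103°.
Then Δλ = atan2(0.103454, 0.190295) = 0.497955 rad, from sin θ sin δ cos φ₁ over cos δ − sin φ₁ sin φ₂.
λ₂ = -60.122° + 28.531° = -31.591°.
The forward bearing on arrival equals the back-azimuth from the destination plus 180°.
Back-azimuth from P₂ (-61.1°, -31.6°) to P₁ (-63.4°, -60.1°), with Δλ' = λ₁ − λ₂ = -28.5°: atan2( sin Δλ' cos φ₁ , cos φ₂ sin φ₁ − sin φ₂ cos φ₁ cos Δλ' ) = 247.8°.
Final bearing = (247.8° + 180°) mod 360° = 67.8°.

final bearing 67.8°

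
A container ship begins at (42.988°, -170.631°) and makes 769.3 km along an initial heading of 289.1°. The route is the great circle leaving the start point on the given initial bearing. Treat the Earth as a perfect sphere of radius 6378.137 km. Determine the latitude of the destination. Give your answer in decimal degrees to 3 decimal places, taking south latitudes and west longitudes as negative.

latitude 44.885°

Central angle δ = d/R = 0.120615 rad.
With φ₁ = 42.988° = 0.750282 rad and θ = 289.1° = 5.045747 rad:
Destination latitude: φ₂ = arcsin( sin φ₁ cos δ + cos φ₁ sin δ cos θ ) = arcsin(0.705692) = 44.885°.
Then Δλ = atan2(-0.083170, 0.511562) = -0.161171 rad, from sin θ sin δ cos φ₁ over cos δ − sin φ₁ sin φ₂.
Hence λ₂ = -170.631° + -9.234° = -179.865°.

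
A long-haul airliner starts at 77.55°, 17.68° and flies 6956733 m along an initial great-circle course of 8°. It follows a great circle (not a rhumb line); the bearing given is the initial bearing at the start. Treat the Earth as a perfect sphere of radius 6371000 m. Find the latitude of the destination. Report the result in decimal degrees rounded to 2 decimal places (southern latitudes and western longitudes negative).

The arc subtends δ = 6956733/6371000 = 1.091937 rad at the centre.
With φ₁ = 77.55° = 1.353503 rad and θ = 8° = 0.139626 rad:
sin φ₂ = sin φ₁ cos δ + cos φ₁ sin δ cos θ = (0.976485)(0.460767) + (0.215588)(0.887521)(0.990268) = 0.639408
φ₂ = asin(0.639408) = 0.693728 rad = 39.75°.
Then Δλ = atan2(0.026629, -0.163605) = 2.980243 rad, from sin θ sin δ cos φ₁ over cos δ − sin φ₁ sin φ₂.
λ₂ = 17.68° + 170.76° = 188.44°, normalized to (−180°, 180°] → -171.56°.

latitude 39.75°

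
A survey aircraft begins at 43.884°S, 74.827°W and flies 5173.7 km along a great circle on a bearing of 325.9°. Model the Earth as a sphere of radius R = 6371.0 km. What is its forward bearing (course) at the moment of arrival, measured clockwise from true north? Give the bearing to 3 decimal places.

Central angle δ = d/R = 0.812070 rad.
Start latitude φ₁ = -0.765920 rad; initial bearing θ = 5.688028 rad.
sin φ₂ = sin φ₁ cos δ + cos φ₁ sin δ cos θ = (-0.693201)(0.687997) + (0.720745)(0.725713)(0.828060) = -0.043800
φ₂ = asin(-0.043800) = -0.043814 rad = -2.510°.
Then Δλ = atan2(-0.293244, 0.657635) = -0.419445 rad, from sin θ sin δ cos φ₁ over cos δ − sin φ₁ sin φ₂.
λ₂ = -74.827° + -24.032° = -98.859°.
The forward bearing on arrival equals the back-azimuth from the destination plus 180°.
Back-azimuth from P₂ (-2.510°, -98.859°) to P₁ (-43.884°, -74.827°), with Δλ' = λ₁ − λ₂ = 24.032°: atan2( sin Δλ' cos φ₁ , cos φ₂ sin φ₁ − sin φ₂ cos φ₁ cos Δλ' ) = 156.142°.
Final bearing = (156.142° + 180°) mod 360° = 336.142°.

final bearing 336.142°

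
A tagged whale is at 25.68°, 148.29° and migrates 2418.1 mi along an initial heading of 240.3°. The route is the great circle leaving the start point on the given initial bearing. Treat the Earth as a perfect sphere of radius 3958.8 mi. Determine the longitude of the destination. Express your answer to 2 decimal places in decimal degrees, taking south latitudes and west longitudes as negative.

Central angle δ = d/R = 0.610816 rad.
With φ₁ = 25.68° = 0.448201 rad and θ = 240.3° = 4.194026 rad:
Destination latitude: φ₂ = arcsin( sin φ₁ cos δ + cos φ₁ sin δ cos θ ) = arcsin(0.098891) = 5.68°.
Then Δλ = atan2(-0.448985, 0.776326) = -0.524345 rad, from sin θ sin δ cos φ₁ over cos δ − sin φ₁ sin φ₂.
λ₂ = λ₁ + Δλ = 118.25°.

longitude 118.25°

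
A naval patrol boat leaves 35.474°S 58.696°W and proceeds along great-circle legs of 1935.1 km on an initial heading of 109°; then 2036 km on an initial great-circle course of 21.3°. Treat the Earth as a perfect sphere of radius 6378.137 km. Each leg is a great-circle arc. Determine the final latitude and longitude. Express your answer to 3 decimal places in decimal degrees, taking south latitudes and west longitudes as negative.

latitude -22.007°, longitude -30.231°

Apply the spherical direct solution leg by leg, carrying full precision between legs.
Leg 1: from (-35.474°, -58.696°), δ = 1935.1/6378.137 = 0.303396 rad, θ = 109° → φ = -39.275°, λ = -37.294°.
Leg 2: from (-39.275°, -37.294°), δ = 2036/6378.137 = 0.319215 rad, θ = 21.3° → φ = -22.007°, λ = -30.231°.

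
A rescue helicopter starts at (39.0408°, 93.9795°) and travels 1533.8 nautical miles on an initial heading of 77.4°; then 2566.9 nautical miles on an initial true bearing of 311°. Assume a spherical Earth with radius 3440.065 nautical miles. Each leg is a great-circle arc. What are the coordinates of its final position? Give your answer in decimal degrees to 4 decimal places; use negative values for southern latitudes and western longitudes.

latitude 54.3547°, longitude 65.7084°

Apply the spherical direct solution leg by leg, carrying full precision between legs.
Leg 1: from (39.0408°, 93.9795°), δ = 1533.8/3440.065 = 0.445864 rad, θ = 77.4° → φ = 39.8934°, λ = 127.2456°.
Leg 2: from (39.8934°, 127.2456°), δ = 2566.9/3440.065 = 0.746178 rad, θ = 311° → φ = 54.3547°, λ = 65.7084°.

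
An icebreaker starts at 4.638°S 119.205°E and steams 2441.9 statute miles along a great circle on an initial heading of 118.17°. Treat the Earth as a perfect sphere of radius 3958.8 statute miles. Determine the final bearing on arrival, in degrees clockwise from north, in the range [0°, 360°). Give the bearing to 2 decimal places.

Angular distance δ = d/R = 2441.9 / 3958.8 = 0.616828 rad.
Converting: φ₁ = -0.080948 rad, θ = 2.062456 rad.
Applying the spherical law of cosines for sides, sin φ₂ = sin φ₁ cos δ + cos φ₁ sin δ cos θ = -0.338145, so φ₂ = -19.764°.
Δλ = atan2( sin θ sin δ cos φ₁ , cos δ − sin φ₁ sin φ₂ ) = atan2(0.508264, 0.788375) = 0.572639 rad = 32.810°.
λ₂ = λ₁ + Δλ = 152.015°.
The forward bearing on arrival equals the back-azimuth from the destination plus 180°.
Back-azimuth from P₂ (-19.76°, 152.01°) to P₁ (-4.64°, 119.20°), with Δλ' = λ₁ − λ₂ = -32.81°: atan2( sin Δλ' cos φ₁ , cos φ₂ sin φ₁ − sin φ₂ cos φ₁ cos Δλ' ) = 290.99°.
Final bearing = (290.99° + 180°) mod 360° = 110.99°.

final bearing 110.99°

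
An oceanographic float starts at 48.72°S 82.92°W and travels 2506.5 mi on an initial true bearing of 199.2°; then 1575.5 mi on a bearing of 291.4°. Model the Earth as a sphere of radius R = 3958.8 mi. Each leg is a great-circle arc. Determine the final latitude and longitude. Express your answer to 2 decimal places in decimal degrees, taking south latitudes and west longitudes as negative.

latitude -60.06°, longitude 170.69°

Apply the spherical direct solution leg by leg, carrying full precision between legs.
Leg 1: from (-48.72°, -82.92°), δ = 2506.5/3958.8 = 0.633146 rad, θ = 199.2° → φ = -77.03°, λ = -143.01°.
Leg 2: from (-77.03°, -143.01°), δ = 1575.5/3958.8 = 0.397974 rad, θ = 291.4° → φ = -60.06°, λ = 170.69°.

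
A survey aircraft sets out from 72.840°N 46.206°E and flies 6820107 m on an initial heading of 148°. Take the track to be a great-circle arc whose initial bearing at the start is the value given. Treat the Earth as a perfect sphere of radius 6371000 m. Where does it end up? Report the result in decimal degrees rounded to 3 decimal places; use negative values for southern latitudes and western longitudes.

Angular distance δ = d/R = 6820107 / 6371000 = 1.070492 rad.
Start latitude φ₁ = 1.271298 rad; initial bearing θ = 2.583087 rad.
Applying the spherical law of cosines for sides, sin φ₂ = sin φ₁ cos δ + cos φ₁ sin δ cos θ = 0.238796, so φ₂ = 13.815°.
For the longitude increment, Δλ = atan2( sin θ sin δ cos φ₁, cos δ − sin φ₁ sin φ₂ ) = atan2(0.137185, 0.251526) = 28.609°.
λ₂ = λ₁ + Δλ = 74.815°.

latitude 13.815°, longitude 74.815°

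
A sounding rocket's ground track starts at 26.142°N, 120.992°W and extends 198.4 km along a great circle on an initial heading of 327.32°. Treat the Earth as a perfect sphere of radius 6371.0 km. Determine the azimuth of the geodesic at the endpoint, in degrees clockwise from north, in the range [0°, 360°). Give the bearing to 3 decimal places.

δ = 198.4/6371 = 0.031141 rad (1.7843°).
Converting: φ₁ = 0.456264 rad, θ = 5.712812 rad.
Applying the spherical law of cosines for sides, sin φ₂ = sin φ₁ cos δ + cos φ₁ sin δ cos θ = 0.463910, so φ₂ = 27.640°.
For the longitude increment, Δλ = atan2( sin θ sin δ cos φ₁, cos δ − sin φ₁ sin φ₂ ) = atan2(-0.015092, 0.795118) = -1.087°.
λ₂ = -120.992° + -1.087° = -122.079°.
The forward bearing on arrival equals the back-azimuth from the destination plus 180°.
Back-azimuth from P₂ (27.640°, -122.079°) to P₁ (26.142°, -120.992°), with Δλ' = λ₁ − λ₂ = 1.087°: atan2( sin Δλ' cos φ₁ , cos φ₂ sin φ₁ − sin φ₂ cos φ₁ cos Δλ' ) = 146.828°.
Final bearing = (146.828° + 180°) mod 360° = 326.828°.

final bearing 326.828°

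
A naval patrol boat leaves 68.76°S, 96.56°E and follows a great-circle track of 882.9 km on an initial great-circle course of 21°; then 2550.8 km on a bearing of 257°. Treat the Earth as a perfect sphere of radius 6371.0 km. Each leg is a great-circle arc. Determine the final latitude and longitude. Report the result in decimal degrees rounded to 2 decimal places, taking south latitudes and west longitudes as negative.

Apply the spherical direct solution leg by leg, carrying full precision between legs.
Leg 1: from (-68.76°, 96.56°), δ = 882.9/6371 = 0.138581 rad, θ = 21° → φ = -61.21°, λ = 102.46°.
Leg 2: from (-61.21°, 102.46°), δ = 2550.8/6371 = 0.400377 rad, θ = 257° → φ = -58.14°, λ = 56.45°.

latitude -58.14°, longitude 56.45°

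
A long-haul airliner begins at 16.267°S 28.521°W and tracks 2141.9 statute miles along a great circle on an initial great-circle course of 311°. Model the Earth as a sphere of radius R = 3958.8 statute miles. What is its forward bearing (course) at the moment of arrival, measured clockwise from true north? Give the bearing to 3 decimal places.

Angular distance δ = d/R = 2141.9 / 3958.8 = 0.541048 rad.
Converting: φ₁ = -0.283913 rad, θ = 5.427974 rad.
Applying the spherical law of cosines for sides, sin φ₂ = sin φ₁ cos δ + cos φ₁ sin δ cos θ = 0.084261, so φ₂ = 4.834°.
Then Δλ = atan2(-0.373140, 0.880772) = -0.400728 rad, from sin θ sin δ cos φ₁ over cos δ − sin φ₁ sin φ₂.
λ₂ = λ₁ + Δλ = -51.481°.
The forward bearing on arrival equals the back-azimuth from the destination plus 180°.
Back-azimuth from P₂ (4.834°, -51.481°) to P₁ (-16.267°, -28.521°), with Δλ' = λ₁ − λ₂ = 22.960°: atan2( sin Δλ' cos φ₁ , cos φ₂ sin φ₁ − sin φ₂ cos φ₁ cos Δλ' ) = 133.358°.
Final bearing = (133.358° + 180°) mod 360° = 313.358°.

final bearing 313.358°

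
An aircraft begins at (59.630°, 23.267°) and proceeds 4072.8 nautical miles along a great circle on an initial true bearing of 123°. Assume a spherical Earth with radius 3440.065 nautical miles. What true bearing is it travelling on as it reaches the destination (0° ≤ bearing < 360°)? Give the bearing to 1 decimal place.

final bearing 154.8°

The arc subtends δ = 4072.8/3440.065 = 1.183931 rad at the centre.
Converting: φ₁ = 1.040740 rad, θ = 2.146755 rad.
sin φ₂ = sin φ₁ cos δ + cos φ₁ sin δ cos θ = (0.862779)(0.377287) + (0.505582)(0.926096)(-0.544639) = 0.070506
φ₂ = asin(0.070506) = 0.070564 rad = 4.043°.
Then Δλ = atan2(0.392680, 0.316456) = 0.892475 rad, from sin θ sin δ cos φ₁ over cos δ − sin φ₁ sin φ₂.
λ₂ = 23.267° + 51.135° = 74.402°.
The forward bearing on arrival equals the back-azimuth from the destination plus 180°.
Back-azimuth from P₂ (4.0°, 74.4°) to P₁ (59.6°, 23.3°), with Δλ' = λ₁ − λ₂ = -51.1°: atan2( sin Δλ' cos φ₁ , cos φ₂ sin φ₁ − sin φ₂ cos φ₁ cos Δλ' ) = 334.8°.
Final bearing = (334.8° + 180°) mod 360° = 154.8°.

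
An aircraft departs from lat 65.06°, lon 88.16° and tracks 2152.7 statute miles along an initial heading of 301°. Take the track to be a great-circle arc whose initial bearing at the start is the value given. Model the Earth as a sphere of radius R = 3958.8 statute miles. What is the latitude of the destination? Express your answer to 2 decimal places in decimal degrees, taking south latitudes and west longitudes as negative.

The arc subtends δ = 2152.7/3958.8 = 0.543776 rad at the centre.
Start latitude φ₁ = 1.135511 rad; initial bearing θ = 5.253441 rad.
Destination latitude: φ₂ = arcsin( sin φ₁ cos δ + cos φ₁ sin δ cos θ ) = arcsin(0.888322) = 62.66°.
Then Δλ = atan2(-0.186999, 0.050276) = -1.308152 rad, from sin θ sin δ cos φ₁ over cos δ − sin φ₁ sin φ₂.
λ₂ = λ₁ + Δλ = 13.21°.

latitude 62.66°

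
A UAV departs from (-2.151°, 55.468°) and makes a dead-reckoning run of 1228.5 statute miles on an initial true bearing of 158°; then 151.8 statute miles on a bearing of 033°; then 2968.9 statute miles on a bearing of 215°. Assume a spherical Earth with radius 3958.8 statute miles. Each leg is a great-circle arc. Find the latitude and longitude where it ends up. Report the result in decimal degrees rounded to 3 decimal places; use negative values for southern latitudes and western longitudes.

latitude -48.193°, longitude 27.742°

Apply the spherical direct solution leg by leg, carrying full precision between legs.
Leg 1: from (-2.151°, 55.468°), δ = 1228.5/3958.8 = 0.310321 rad, θ = 158° → φ = -18.583°, λ = 62.400°.
Leg 2: from (-18.583°, 62.400°), δ = 151.8/3958.8 = 0.038345 rad, θ = 33° → φ = -16.736°, λ = 63.649°.
Leg 3: from (-16.736°, 63.649°), δ = 2968.9/3958.8 = 0.749949 rad, θ = 215° → φ = -48.193°, λ = 27.742°.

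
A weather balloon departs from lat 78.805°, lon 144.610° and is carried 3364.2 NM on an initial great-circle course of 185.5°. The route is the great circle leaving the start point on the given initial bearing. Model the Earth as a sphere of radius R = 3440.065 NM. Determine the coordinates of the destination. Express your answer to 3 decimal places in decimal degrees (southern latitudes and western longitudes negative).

Central angle δ = d/R = 0.977947 rad.
Start latitude φ₁ = 1.375407 rad; initial bearing θ = 3.237586 rad.
sin φ₂ = sin φ₁ cos δ + cos φ₁ sin δ cos θ = (0.980972)(0.558727) + (0.194149)(0.829352)(-0.995396) = 0.387819
φ₂ = asin(0.387819) = 0.398264 rad = 22.819°.
Then Δλ = atan2(-0.015433, 0.178287) = -0.086347 rad, from sin θ sin δ cos φ₁ over cos δ − sin φ₁ sin φ₂.
λ₂ = λ₁ + Δλ = 139.663°.

latitude 22.819°, longitude 139.663°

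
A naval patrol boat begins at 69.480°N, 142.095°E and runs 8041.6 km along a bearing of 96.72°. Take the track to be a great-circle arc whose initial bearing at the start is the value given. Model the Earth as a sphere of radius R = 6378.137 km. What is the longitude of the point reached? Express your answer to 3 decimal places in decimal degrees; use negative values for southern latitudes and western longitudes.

Angular distance δ = d/R = 8041.6 / 6378.137 = 1.260807 rad.
Start latitude φ₁ = 1.212655 rad; initial bearing θ = 1.688082 rad.
Destination latitude: φ₂ = arcsin( sin φ₁ cos δ + cos φ₁ sin δ cos θ ) = arcsin(0.246630) = 14.278°.
For the longitude increment, Δλ = atan2( sin θ sin δ cos φ₁, cos δ − sin φ₁ sin φ₂ ) = atan2(0.331533, 0.074068) = 77.406°.
λ₂ = 142.095° + 77.406° = 219.501°, normalized to (−180°, 180°] → -140.499°.

longitude -140.499°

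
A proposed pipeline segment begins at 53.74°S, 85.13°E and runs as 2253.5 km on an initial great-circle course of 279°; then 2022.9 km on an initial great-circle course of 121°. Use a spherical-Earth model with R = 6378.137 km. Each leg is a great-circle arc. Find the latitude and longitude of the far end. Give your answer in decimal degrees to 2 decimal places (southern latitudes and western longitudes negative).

Apply the spherical direct solution leg by leg, carrying full precision between legs.
Leg 1: from (-53.74°, 85.13°), δ = 2253.5/6378.137 = 0.353316 rad, θ = 279° → φ = -46.43°, λ = 55.41°.
Leg 2: from (-46.43°, 55.41°), δ = 2022.9/6378.137 = 0.317162 rad, θ = 121° → φ = -53.04°, λ = 81.81°.

latitude -53.04°, longitude 81.81°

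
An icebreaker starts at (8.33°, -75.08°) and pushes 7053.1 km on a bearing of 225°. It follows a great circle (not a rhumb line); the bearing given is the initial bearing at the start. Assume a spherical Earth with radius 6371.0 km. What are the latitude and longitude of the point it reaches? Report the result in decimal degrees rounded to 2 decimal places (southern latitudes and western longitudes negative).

latitude -34.12°, longitude -124.89°

Central angle δ = d/R = 1.107063 rad.
Start latitude φ₁ = 0.145386 rad; initial bearing θ = 3.926991 rad.
sin φ₂ = sin φ₁ cos δ + cos φ₁ sin δ cos θ = (0.144874)(0.447290) + (0.989450)(0.894389)(-0.707107) = -0.560956
φ₂ = asin(-0.560956) = -0.595540 rad = -34.12°.
Δλ = atan2( sin θ sin δ cos φ₁ , cos δ − sin φ₁ sin φ₂ ) = atan2(-0.625756, 0.528558) = -0.869404 rad = -49.81°.
Hence λ₂ = -75.08° + -49.81° = -124.89°.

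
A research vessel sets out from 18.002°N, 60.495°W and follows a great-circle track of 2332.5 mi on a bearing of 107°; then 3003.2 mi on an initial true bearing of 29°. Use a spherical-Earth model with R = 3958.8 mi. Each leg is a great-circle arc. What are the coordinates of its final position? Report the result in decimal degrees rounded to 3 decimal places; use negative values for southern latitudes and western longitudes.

latitude 42.287°, longitude -1.408°

Apply the spherical direct solution leg by leg, carrying full precision between legs.
Leg 1: from (18.002°, -60.495°), δ = 2332.5/3958.8 = 0.589194 rad, θ = 107° → φ = 5.879°, λ = -28.204°.
Leg 2: from (5.879°, -28.204°), δ = 3003.2/3958.8 = 0.758614 rad, θ = 29° → φ = 42.287°, λ = -1.408°.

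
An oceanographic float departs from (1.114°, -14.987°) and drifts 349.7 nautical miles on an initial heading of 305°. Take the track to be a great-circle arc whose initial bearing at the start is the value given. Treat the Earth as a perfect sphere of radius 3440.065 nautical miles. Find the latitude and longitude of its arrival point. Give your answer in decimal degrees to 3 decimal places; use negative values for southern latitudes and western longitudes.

latitude 4.447°, longitude -19.770°

The arc subtends δ = 349.7/3440.065 = 0.101655 rad at the centre.
Start latitude φ₁ = 0.019443 rad; initial bearing θ = 5.323254 rad.
sin φ₂ = sin φ₁ cos δ + cos φ₁ sin δ cos θ = (0.019442)(0.994838) + (0.999811)(0.101480)(0.573576) = 0.077537
φ₂ = asin(0.077537) = 0.077615 rad = 4.447°.
Δλ = atan2( sin θ sin δ cos φ₁ , cos δ − sin φ₁ sin φ₂ ) = atan2(-0.083112, 0.993330) = -0.083476 rad = -4.783°.
λ₂ = λ₁ + Δλ = -19.770°.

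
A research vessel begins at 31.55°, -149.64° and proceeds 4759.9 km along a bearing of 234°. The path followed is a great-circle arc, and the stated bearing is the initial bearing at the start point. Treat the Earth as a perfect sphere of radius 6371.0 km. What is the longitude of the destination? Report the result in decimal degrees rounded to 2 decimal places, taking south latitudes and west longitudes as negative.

Central angle δ = d/R = 0.747120 rad.
Converting: φ₁ = 0.550651 rad, θ = 4.084070 rad.
sin φ₂ = sin φ₁ cos δ + cos φ₁ sin δ cos θ = (0.523242)(0.733649) + (0.852184)(0.679528)(-0.587785) = 0.043500
φ₂ = asin(0.043500) = 0.043513 rad = 2.49°.
Then Δλ = atan2(-0.468488, 0.710888) = -0.582689 rad, from sin θ sin δ cos φ₁ over cos δ − sin φ₁ sin φ₂.
λ₂ = -149.64° + -33.39° = -183.03°, normalized to (−180°, 180°] → 176.97°.

longitude 176.97°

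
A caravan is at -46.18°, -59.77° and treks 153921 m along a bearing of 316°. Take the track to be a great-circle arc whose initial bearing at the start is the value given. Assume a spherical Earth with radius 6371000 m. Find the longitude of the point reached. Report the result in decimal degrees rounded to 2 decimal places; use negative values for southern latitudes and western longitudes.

longitude -61.13°

Angular distance δ = d/R = 153921 / 6371000 = 0.024160 rad.
With φ₁ = -46.18° = -0.805993 rad and θ = 316° = 5.515240 rad:
sin φ₂ = sin φ₁ cos δ + cos φ₁ sin δ cos θ = (-0.721519)(0.999708) + (0.692395)(0.024157)(0.719340) = -0.709276
φ₂ = asin(-0.709276) = -0.788471 rad = -45.18°.
For the longitude increment, Δλ = atan2( sin θ sin δ cos φ₁, cos δ − sin φ₁ sin φ₂ ) = atan2(-0.011619, 0.487952) = -1.36°.
Hence λ₂ = -59.77° + -1.36° = -61.13°.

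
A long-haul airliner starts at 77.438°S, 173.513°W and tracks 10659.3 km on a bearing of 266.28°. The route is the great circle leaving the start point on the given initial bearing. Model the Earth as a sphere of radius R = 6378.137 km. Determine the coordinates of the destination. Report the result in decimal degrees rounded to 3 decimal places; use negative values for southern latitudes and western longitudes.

latitude 4.808°, longitude 91.604°

Angular distance δ = d/R = 10659.3 / 6378.137 = 1.671225 rad.
Converting: φ₁ = -1.351548 rad, θ = 4.647463 rad.
Applying the spherical law of cosines for sides, sin φ₂ = sin φ₁ cos δ + cos φ₁ sin δ cos θ = 0.083819, so φ₂ = 4.808°.
Then Δλ = atan2(-0.215944, -0.018447) = -1.656013 rad, from sin θ sin δ cos φ₁ over cos δ − sin φ₁ sin φ₂.
λ₂ = -173.513° + -94.883° = -268.396°, normalized to (−180°, 180°] → 91.604°.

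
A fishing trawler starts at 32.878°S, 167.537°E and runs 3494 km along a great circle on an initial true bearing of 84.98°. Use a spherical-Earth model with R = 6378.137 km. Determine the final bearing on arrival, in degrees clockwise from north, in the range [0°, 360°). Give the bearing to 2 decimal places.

Central angle δ = d/R = 0.547809 rad.
Start latitude φ₁ = -0.573829 rad; initial bearing θ = 1.483181 rad.
Applying the spherical law of cosines for sides, sin φ₂ = sin φ₁ cos δ + cos φ₁ sin δ cos θ = -0.425141, so φ₂ = -25.160°.
Then Δλ = atan2(0.435720, 0.622879) = 0.610408 rad, from sin θ sin δ cos φ₁ over cos δ − sin φ₁ sin φ₂.
λ₂ = 167.537° + 34.974° = 202.511°, normalized to (−180°, 180°] → -157.489°.
The forward bearing on arrival equals the back-azimuth from the destination plus 180°.
Back-azimuth from P₂ (-25.16°, -157.49°) to P₁ (-32.88°, 167.54°), with Δλ' = λ₁ − λ₂ = 325.03°: atan2( sin Δλ' cos φ₁ , cos φ₂ sin φ₁ − sin φ₂ cos φ₁ cos Δλ' ) = 247.56°.
Final bearing = (247.56° + 180°) mod 360° = 67.56°.

final bearing 67.56°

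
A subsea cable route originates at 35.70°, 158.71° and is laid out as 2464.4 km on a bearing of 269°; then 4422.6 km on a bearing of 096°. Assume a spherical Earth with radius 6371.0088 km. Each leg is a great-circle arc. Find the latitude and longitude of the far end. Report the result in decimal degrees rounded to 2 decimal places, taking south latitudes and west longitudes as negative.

Apply the spherical direct solution leg by leg, carrying full precision between legs.
Leg 1: from (35.70°, 158.71°), δ = 2464.4/6371.0088 = 0.386815 rad, θ = 269° → φ = 32.35°, λ = 132.19°.
Leg 2: from (32.35°, 132.19°), δ = 4422.6/6371.0088 = 0.694176 rad, θ = 96° → φ = 20.78°, λ = 175.08°.

latitude 20.78°, longitude 175.08°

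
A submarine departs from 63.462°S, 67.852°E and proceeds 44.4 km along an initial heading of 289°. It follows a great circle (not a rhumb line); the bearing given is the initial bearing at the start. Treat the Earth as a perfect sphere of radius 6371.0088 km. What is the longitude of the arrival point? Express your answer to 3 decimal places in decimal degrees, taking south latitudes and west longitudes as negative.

Central angle δ = d/R = 0.006969 rad.
With φ₁ = -63.462° = -1.107621 rad and θ = 289° = 5.044002 rad:
Applying the spherical law of cosines for sides, sin φ₂ = sin φ₁ cos δ + cos φ₁ sin δ cos θ = -0.893603, so φ₂ = -63.330°.
Then Δλ = atan2(-0.002944, 0.200524) = -0.014681 rad, from sin θ sin δ cos φ₁ over cos δ − sin φ₁ sin φ₂.
Hence λ₂ = 67.852° + -0.841° = 67.011°.

longitude 67.011°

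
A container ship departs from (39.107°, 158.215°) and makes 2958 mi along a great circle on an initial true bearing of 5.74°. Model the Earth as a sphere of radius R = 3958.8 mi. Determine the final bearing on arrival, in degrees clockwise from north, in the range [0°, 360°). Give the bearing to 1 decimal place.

δ = 2958/3958.8 = 0.747196 rad (42.8112°).
Converting: φ₁ = 0.682546 rad, θ = 0.100182 rad.
Destination latitude: φ₂ = arcsin( sin φ₁ cos δ + cos φ₁ sin δ cos θ ) = arcsin(0.987424) = 80.904°.
For the longitude increment, Δλ = atan2( sin θ sin δ cos φ₁, cos δ − sin φ₁ sin φ₂ ) = atan2(0.052741, 0.110759) = 25.463°.
λ₂ = 158.215° + 25.463° = 183.678°, normalized to (−180°, 180°] → -176.322°.
The forward bearing on arrival equals the back-azimuth from the destination plus 180°.
Back-azimuth from P₂ (80.9°, -176.3°) to P₁ (39.1°, 158.2°), with Δλ' = λ₁ − λ₂ = 334.5°: atan2( sin Δλ' cos φ₁ , cos φ₂ sin φ₁ − sin φ₂ cos φ₁ cos Δλ' ) = 209.4°.
Final bearing = (209.4° + 180°) mod 360° = 29.4°.

final bearing 29.4°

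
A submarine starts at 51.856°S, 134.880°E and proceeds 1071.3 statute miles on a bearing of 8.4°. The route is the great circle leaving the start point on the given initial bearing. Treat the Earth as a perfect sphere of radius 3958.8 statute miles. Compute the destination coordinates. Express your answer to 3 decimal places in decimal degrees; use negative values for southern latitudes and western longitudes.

latitude -36.477°, longitude 137.664°

Central angle δ = d/R = 0.270612 rad.
Converting: φ₁ = -0.905058 rad, θ = 0.146608 rad.
Applying the spherical law of cosines for sides, sin φ₂ = sin φ₁ cos δ + cos φ₁ sin δ cos θ = -0.594502, so φ₂ = -36.477°.
For the longitude increment, Δλ = atan2( sin θ sin δ cos φ₁, cos δ − sin φ₁ sin φ₂ ) = atan2(0.024120, 0.496055) = 2.784°.
λ₂ = 134.880° + 2.784° = 137.664°.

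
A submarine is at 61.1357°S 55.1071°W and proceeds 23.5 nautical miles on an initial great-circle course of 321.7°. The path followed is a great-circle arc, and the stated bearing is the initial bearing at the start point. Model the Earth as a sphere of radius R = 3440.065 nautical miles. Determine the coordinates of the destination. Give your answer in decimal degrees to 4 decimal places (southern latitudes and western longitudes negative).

latitude -60.8276°, longitude -55.6048°

The arc subtends δ = 23.5/3440.065 = 0.006831 rad at the centre.
Converting: φ₁ = -1.067019 rad, θ = 5.614724 rad.
Applying the spherical law of cosines for sides, sin φ₂ = sin φ₁ cos δ + cos φ₁ sin δ cos θ = -0.873157, so φ₂ = -60.8276°.
Δλ = atan2( sin θ sin δ cos φ₁ , cos δ − sin φ₁ sin φ₂ ) = atan2(-0.002044, 0.235296) = -0.008686 rad = -0.4977°.
λ₂ = -55.1071° + -0.4977° = -55.6048°.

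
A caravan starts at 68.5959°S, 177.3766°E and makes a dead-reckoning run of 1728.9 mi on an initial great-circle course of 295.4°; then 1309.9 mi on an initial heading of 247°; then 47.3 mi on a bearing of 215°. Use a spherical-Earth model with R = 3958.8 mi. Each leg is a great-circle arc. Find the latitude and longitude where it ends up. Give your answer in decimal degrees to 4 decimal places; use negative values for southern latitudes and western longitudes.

latitude -55.1565°, longitude 108.2026°

Apply the spherical direct solution leg by leg, carrying full precision between legs.
Leg 1: from (-68.5959°, 177.3766°), δ = 1728.9/3958.8 = 0.436723 rad, θ = 295.4° → φ = -51.0263°, λ = 139.9687°.
Leg 2: from (-51.0263°, 139.9687°), δ = 1309.9/3958.8 = 0.330883 rad, θ = 247° → φ = -54.5977°, λ = 108.8899°.
Leg 3: from (-54.5977°, 108.8899°), δ = 47.3/3958.8 = 0.011948 rad, θ = 215° → φ = -55.1565°, λ = 108.2026°.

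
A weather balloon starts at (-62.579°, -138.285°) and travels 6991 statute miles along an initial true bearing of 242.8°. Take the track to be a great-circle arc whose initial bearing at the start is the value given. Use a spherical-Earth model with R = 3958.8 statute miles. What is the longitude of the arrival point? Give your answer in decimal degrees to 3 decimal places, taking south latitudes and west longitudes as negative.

δ = 6991/3958.8 = 1.765939 rad (101.1809°).
Start latitude φ₁ = -1.092210 rad; initial bearing θ = 4.237659 rad.
Destination latitude: φ₂ = arcsin( sin φ₁ cos δ + cos φ₁ sin δ cos θ ) = arcsin(-0.034389) = -1.971°.
Then Δλ = atan2(-0.401824, -0.224432) = -2.080167 rad, from sin θ sin δ cos φ₁ over cos δ − sin φ₁ sin φ₂.
λ₂ = -138.285° + -119.185° = -257.470°, normalized to (−180°, 180°] → 102.530°.

longitude 102.530°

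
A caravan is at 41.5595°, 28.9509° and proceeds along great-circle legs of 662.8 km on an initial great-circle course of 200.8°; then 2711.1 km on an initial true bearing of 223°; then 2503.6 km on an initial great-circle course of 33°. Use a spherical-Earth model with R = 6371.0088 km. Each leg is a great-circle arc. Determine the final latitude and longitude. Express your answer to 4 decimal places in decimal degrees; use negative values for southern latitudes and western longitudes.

Apply the spherical direct solution leg by leg, carrying full precision between legs.
Leg 1: from (41.5595°, 28.9509°), δ = 662.8/6371.0088 = 0.104034 rad, θ = 200.8° → φ = 35.9565°, λ = 26.3398°.
Leg 2: from (35.9565°, 26.3398°), δ = 2711.1/6371.0088 = 0.425537 rad, θ = 223° → φ = 16.8831°, λ = 9.2292°.
Leg 3: from (16.8831°, 9.2292°), δ = 2503.6/6371.0088 = 0.392968 rad, θ = 33° → φ = 35.1413°, λ = 24.0055°.

latitude 35.1413°, longitude 24.0055°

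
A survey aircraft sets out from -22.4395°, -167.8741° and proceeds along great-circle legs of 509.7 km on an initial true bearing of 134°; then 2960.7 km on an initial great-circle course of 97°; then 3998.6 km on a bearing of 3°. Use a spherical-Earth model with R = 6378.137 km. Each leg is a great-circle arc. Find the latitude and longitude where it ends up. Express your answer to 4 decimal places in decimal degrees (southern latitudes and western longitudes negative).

latitude 10.0753°, longitude -132.8611°

Apply the spherical direct solution leg by leg, carrying full precision between legs.
Leg 1: from (-22.4395°, -167.8741°), δ = 509.7/6378.137 = 0.079914 rad, θ = 134° → φ = -25.5783°, λ = -164.2240°.
Leg 2: from (-25.5783°, -164.2240°), δ = 2960.7/6378.137 = 0.464195 rad, θ = 97° → φ = -25.8026°, λ = -134.6481°.
Leg 3: from (-25.8026°, -134.6481°), δ = 3998.6/6378.137 = 0.626923 rad, θ = 3° → φ = 10.0753°, λ = -132.8611°.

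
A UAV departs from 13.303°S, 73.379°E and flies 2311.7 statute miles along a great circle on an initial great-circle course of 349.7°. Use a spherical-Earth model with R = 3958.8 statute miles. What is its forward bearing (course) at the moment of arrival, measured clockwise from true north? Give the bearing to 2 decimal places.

final bearing 349.35°

Angular distance δ = d/R = 2311.7 / 3958.8 = 0.583940 rad.
Converting: φ₁ = -0.232181 rad, θ = 6.103416 rad.
Destination latitude: φ₂ = arcsin( sin φ₁ cos δ + cos φ₁ sin δ cos θ ) = arcsin(0.335903) = 19.627°.
Δλ = atan2( sin θ sin δ cos φ₁ , cos δ − sin φ₁ sin φ₂ ) = atan2(-0.095931, 0.911589) = -0.104849 rad = -6.007°.
λ₂ = 73.379° + -6.007° = 67.372°.
The forward bearing on arrival equals the back-azimuth from the destination plus 180°.
Back-azimuth from P₂ (19.63°, 67.37°) to P₁ (-13.30°, 73.38°), with Δλ' = λ₁ − λ₂ = 6.01°: atan2( sin Δλ' cos φ₁ , cos φ₂ sin φ₁ − sin φ₂ cos φ₁ cos Δλ' ) = 169.35°.
Final bearing = (169.35° + 180°) mod 360° = 349.35°.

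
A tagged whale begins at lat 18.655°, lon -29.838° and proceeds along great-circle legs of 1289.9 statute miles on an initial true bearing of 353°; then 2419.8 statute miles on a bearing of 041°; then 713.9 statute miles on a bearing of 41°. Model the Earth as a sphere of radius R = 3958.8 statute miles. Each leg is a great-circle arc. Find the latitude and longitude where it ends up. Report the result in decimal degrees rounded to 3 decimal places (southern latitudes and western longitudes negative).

Apply the spherical direct solution leg by leg, carrying full precision between legs.
Leg 1: from (18.655°, -29.838°), δ = 1289.9/3958.8 = 0.325831 rad, θ = 353° → φ = 37.161°, λ = -32.644°.
Leg 2: from (37.161°, -32.644°), δ = 2419.8/3958.8 = 0.611246 rad, θ = 41° → φ = 57.125°, λ = 11.273°.
Leg 3: from (57.125°, 11.273°), δ = 713.9/3958.8 = 0.180332 rad, θ = 41° → φ = 64.120°, λ = 26.913°.

latitude 64.120°, longitude 26.913°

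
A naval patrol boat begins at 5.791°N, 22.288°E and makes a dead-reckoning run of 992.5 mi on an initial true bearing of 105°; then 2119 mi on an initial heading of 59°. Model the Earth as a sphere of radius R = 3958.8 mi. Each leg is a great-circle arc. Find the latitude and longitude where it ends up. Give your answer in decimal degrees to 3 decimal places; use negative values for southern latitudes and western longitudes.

Apply the spherical direct solution leg by leg, carrying full precision between legs.
Leg 1: from (5.791°, 22.288°), δ = 992.5/3958.8 = 0.250707 rad, θ = 105° → φ = 1.941°, λ = 36.161°.
Leg 2: from (1.941°, 36.161°), δ = 2119/3958.8 = 0.535263 rad, θ = 59° → φ = 16.959°, λ = 63.361°.

latitude 16.959°, longitude 63.361°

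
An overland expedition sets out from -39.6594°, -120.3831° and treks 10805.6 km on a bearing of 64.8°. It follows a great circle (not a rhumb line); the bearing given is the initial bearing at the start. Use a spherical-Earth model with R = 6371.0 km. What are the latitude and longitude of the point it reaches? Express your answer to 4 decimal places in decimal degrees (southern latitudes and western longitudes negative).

latitude 23.8884°, longitude -41.3171°

Angular distance δ = d/R = 10805.6 / 6371 = 1.696060 rad.
Start latitude φ₁ = -0.692187 rad; initial bearing θ = 1.130973 rad.
Applying the spherical law of cosines for sides, sin φ₂ = sin φ₁ cos δ + cos φ₁ sin δ cos θ = 0.404956, so φ₂ = 23.8884°.
For the longitude increment, Δλ = atan2( sin θ sin δ cos φ₁, cos δ − sin φ₁ sin φ₂ ) = atan2(0.691125, 0.133515) = 79.0660°.
λ₂ = -120.3831° + 79.0660° = -41.3171°.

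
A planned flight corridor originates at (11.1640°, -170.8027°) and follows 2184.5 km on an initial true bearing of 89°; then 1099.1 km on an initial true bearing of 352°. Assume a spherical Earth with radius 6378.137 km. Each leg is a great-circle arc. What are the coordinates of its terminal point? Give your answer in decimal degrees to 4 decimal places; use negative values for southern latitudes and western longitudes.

latitude 20.6163°, longitude -152.2714°

Apply the spherical direct solution leg by leg, carrying full precision between legs.
Leg 1: from (11.1640°, -170.8027°), δ = 2184.5/6378.137 = 0.342498 rad, θ = 89° → φ = 10.8432°, λ = -150.8104°.
Leg 2: from (10.8432°, -150.8104°), δ = 1099.1/6378.137 = 0.172323 rad, θ = 352° → φ = 20.6163°, λ = -152.2714°.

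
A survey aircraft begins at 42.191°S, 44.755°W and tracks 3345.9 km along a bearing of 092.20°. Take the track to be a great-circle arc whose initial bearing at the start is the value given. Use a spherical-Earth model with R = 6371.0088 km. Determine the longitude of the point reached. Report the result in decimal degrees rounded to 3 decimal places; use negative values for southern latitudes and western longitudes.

longitude -6.179°

Angular distance δ = d/R = 3345.9 / 6371.0088 = 0.525176 rad.
Converting: φ₁ = -0.736372 rad, θ = 1.609194 rad.
Applying the spherical law of cosines for sides, sin φ₂ = sin φ₁ cos δ + cos φ₁ sin δ cos θ = -0.595356, so φ₂ = -36.538°.
For the longitude increment, Δλ = atan2( sin θ sin δ cos φ₁, cos δ − sin φ₁ sin φ₂ ) = atan2(0.371193, 0.465392) = 38.576°.
λ₂ = λ₁ + Δλ = -6.179°.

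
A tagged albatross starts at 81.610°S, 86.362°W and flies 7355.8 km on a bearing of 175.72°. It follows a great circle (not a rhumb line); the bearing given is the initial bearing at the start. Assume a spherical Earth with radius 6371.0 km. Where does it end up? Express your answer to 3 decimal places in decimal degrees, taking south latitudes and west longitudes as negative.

Angular distance δ = d/R = 7355.8 / 6371 = 1.154575 rad.
Converting: φ₁ = -1.424363 rad, θ = 3.066893 rad.
sin φ₂ = sin φ₁ cos δ + cos φ₁ sin δ cos θ = (-0.989298)(0.404307) + (0.145910)(0.914623)(-0.997211) = -0.533061
φ₂ = asin(-0.533061) = -0.562214 rad = -32.212°.
For the longitude increment, Δλ = atan2( sin θ sin δ cos φ₁, cos δ − sin φ₁ sin φ₂ ) = atan2(0.009960, -0.123049) = 175.373°.
λ₂ = λ₁ + Δλ = 89.011°.

latitude -32.212°, longitude 89.011°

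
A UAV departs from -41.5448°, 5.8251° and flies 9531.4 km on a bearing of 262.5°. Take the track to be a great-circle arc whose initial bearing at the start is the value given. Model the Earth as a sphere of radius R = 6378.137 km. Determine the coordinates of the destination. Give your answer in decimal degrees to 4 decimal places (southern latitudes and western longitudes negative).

latitude -8.5129°, longitude -85.8657°

δ = 9531.4/6378.137 = 1.494386 rad (85.6220°).
Converting: φ₁ = -0.725094 rad, θ = 4.581489 rad.
Destination latitude: φ₂ = arcsin( sin φ₁ cos δ + cos φ₁ sin δ cos θ ) = arcsin(-0.148032) = -8.5129°.
Then Δλ = atan2(-0.739869, -0.021840) = -1.600306 rad, from sin θ sin δ cos φ₁ over cos δ − sin φ₁ sin φ₂.
λ₂ = λ₁ + Δλ = -85.8657°.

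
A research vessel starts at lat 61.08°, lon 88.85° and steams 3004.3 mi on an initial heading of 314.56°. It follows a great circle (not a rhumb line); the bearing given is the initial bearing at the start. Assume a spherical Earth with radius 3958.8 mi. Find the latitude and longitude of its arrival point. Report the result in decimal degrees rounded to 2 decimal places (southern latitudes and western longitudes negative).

Central angle δ = d/R = 0.758892 rad.
Start latitude φ₁ = 1.066047 rad; initial bearing θ = 5.490108 rad.
Applying the spherical law of cosines for sides, sin φ₂ = sin φ₁ cos δ + cos φ₁ sin δ cos θ = 0.868601, so φ₂ = 60.30°.
For the longitude increment, Δλ = atan2( sin θ sin δ cos φ₁, cos δ − sin φ₁ sin φ₂ ) = atan2(-0.237101, -0.034683) = -98.32°.
λ₂ = 88.85° + -98.32° = -9.47°.

latitude 60.30°, longitude -9.47°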